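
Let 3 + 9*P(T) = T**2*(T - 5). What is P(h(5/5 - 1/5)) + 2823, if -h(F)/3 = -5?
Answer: 9218/3 ≈ 3072.7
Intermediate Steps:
h(F) = 15 (h(F) = -3*(-5) = 15)
P(T) = -1/3 + T**2*(-5 + T)/9 (P(T) = -1/3 + (T**2*(T - 5))/9 = -1/3 + (T**2*(-5 + T))/9 = -1/3 + T**2*(-5 + T)/9)
P(h(5/5 - 1/5)) + 2823 = (-1/3 - 5/9*15**2 + (1/9)*15**3) + 2823 = (-1/3 - 5/9*225 + (1/9)*3375) + 2823 = (-1/3 - 125 + 375) + 2823 = 749/3 + 2823 = 9218/3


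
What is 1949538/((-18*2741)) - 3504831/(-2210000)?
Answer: -689259604687/18172830000 ≈ -37.928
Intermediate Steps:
1949538/((-18*2741)) - 3504831/(-2210000) = 1949538/(-49338) - 3504831*(-1/2210000) = 1949538*(-1/49338) + 3504831/2210000 = -324923/8223 + 3504831/2210000 = -689259604687/18172830000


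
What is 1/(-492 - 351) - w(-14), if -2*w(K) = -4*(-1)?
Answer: 1685/843 ≈ 1.9988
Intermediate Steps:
w(K) = -2 (w(K) = -(-2)*(-1) = -1/2*4 = -2)
1/(-492 - 351) - w(-14) = 1/(-492 - 351) - 1*(-2) = 1/(-843) + 2 = -1/843 + 2 = 1685/843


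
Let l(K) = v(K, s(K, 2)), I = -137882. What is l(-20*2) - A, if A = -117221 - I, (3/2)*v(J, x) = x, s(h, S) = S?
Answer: -61979/3 ≈ -20660.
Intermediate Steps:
v(J, x) = 2*x/3
l(K) = 4/3 (l(K) = (⅔)*2 = 4/3)
A = 20661 (A = -117221 - 1*(-137882) = -117221 + 137882 = 20661)
l(-20*2) - A = 4/3 - 1*20661 = 4/3 - 20661 = -61979/3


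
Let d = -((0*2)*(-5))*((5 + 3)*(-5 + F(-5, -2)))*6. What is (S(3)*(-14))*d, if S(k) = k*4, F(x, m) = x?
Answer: 0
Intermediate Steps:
S(k) = 4*k
d = 0 (d = -((0*2)*(-5))*((5 + 3)*(-5 - 5))*6 = -(0*(-5))*(8*(-10))*6 = -0*(-80)*6 = -0*6 = -1*0 = 0)
(S(3)*(-14))*d = ((4*3)*(-14))*0 = (12*(-14))*0 = -168*0 = 0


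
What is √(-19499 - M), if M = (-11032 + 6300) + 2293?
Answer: 2*I*√4265 ≈ 130.61*I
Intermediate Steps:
M = -2439 (M = -4732 + 2293 = -2439)
√(-19499 - M) = √(-19499 - 1*(-2439)) = √(-19499 + 2439) = √(-17060) = 2*I*√4265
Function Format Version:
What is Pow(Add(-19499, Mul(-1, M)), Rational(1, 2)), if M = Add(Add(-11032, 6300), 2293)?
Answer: Mul(2, I, Pow(4265, Rational(1, 2))) ≈ Mul(130.61, I)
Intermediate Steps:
M = -2439 (M = Add(-4732, 2293) = -2439)
Pow(Add(-19499, Mul(-1, M)), Rational(1, 2)) = Pow(Add(-19499, Mul(-1, -2439)), Rational(1, 2)) = Pow(Add(-19499, 2439), Rational(1, 2)) = Pow(-17060, Rational(1, 2)) = Mul(2, I, Pow(4265, Rational(1, 2)))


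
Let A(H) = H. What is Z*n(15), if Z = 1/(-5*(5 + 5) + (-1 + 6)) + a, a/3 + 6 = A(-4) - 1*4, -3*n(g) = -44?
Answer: -83204/135 ≈ -616.33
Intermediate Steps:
n(g) = 44/3 (n(g) = -⅓*(-44) = 44/3)
a = -42 (a = -18 + 3*(-4 - 1*4) = -18 + 3*(-4 - 4) = -18 + 3*(-8) = -18 - 24 = -42)
Z = -1891/45 (Z = 1/(-5*(5 + 5) + (-1 + 6)) - 42 = 1/(-5*10 + 5) - 42 = 1/(-50 + 5) - 42 = 1/(-45) - 42 = -1/45 - 42 = -1891/45 ≈ -42.022)
Z*n(15) = -1891/45*44/3 = -83204/135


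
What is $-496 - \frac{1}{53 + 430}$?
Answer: $- \frac{239569}{483} \approx -496.0$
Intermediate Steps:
$-496 - \frac{1}{53 + 430} = -496 - \frac{1}{483} = - \frac{239569}{483}$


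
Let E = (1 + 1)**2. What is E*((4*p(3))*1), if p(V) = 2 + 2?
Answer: 64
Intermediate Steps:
p(V) = 4
E = 4 (E = 2**2 = 4)
E*((4*p(3))*1) = 4*((4*4)*1) = 4*(16*1) = 4*16 = 64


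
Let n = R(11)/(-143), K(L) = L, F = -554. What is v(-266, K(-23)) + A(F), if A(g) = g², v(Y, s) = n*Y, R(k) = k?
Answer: 3990174/13 ≈ 3.0694e+5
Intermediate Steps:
n = -1/13 (n = 11/(-143) = 11*(-1/143) = -1/13 ≈ -0.076923)
v(Y, s) = -Y/13
v(-266, K(-23)) + A(F) = -1/13*(-266) + (-554)² = 266/13 + 306916 = 3990174/13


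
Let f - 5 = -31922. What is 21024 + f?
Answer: -10893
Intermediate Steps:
f = -31917 (f = 5 - 31922 = -31917)
21024 + f = 21024 - 31917 = -10893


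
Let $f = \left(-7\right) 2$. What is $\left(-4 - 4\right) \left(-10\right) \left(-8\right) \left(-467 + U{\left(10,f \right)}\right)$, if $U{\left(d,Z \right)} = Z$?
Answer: $307840$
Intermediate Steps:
$f = -14$
$\left(-4 - 4\right) \left(-10\right) \left(-8\right) \left(-467 + U{\left(10,f \right)}\right) = \left(-4 - 4\right) \left(-10\right) \left(-8\right) \left(-467 - 14\right) = \left(-4 - 4\right) \left(-10\right) \left(-8\right) \left(-481\right) = \left(-8\right) \left(-10\right) \left(-8\right) \left(-481\right) = 80 \left(-8\right) \left(-481\right) = \left(-640\right) \left(-481\right) = 307840$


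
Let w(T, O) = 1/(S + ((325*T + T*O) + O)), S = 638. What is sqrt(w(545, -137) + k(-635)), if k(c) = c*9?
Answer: I*sqrt(60584529279554)/102961 ≈ 75.598*I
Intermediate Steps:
k(c) = 9*c
w(T, O) = 1/(638 + O + 325*T + O*T) (w(T, O) = 1/(638 + ((325*T + T*O) + O)) = 1/(638 + ((325*T + O*T) + O)) = 1/(638 + (O + 325*T + O*T)) = 1/(638 + O + 325*T + O*T))
sqrt(w(545, -137) + k(-635)) = sqrt(1/(638 - 137 + 325*545 - 137*545) + 9*(-635)) = sqrt(1/(638 - 137 + 177125 - 74665) - 5715) = sqrt(1/102961 - 5715) = sqrt(-588422114/102961) = I*sqrt(60584529279554)/102961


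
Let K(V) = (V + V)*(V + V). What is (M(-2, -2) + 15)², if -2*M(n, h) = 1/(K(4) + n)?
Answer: 3455881/15376 ≈ 224.76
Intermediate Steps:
K(V) = 4*V² (K(V) = (2*V)*(2*V) = 4*V²)
M(n, h) = -1/(2*(64 + n)) (M(n, h) = -1/(2*(4*4² + n)) = -1/(2*(4*16 + n)) = -1/(2*(64 + n)))
(M(-2, -2) + 15)² = (-1/(128 + 2*(-2)) + 15)² = (-1/(128 - 4) + 15)² = (-1/124 + 15)² = (1859/124)² = 3455881/15376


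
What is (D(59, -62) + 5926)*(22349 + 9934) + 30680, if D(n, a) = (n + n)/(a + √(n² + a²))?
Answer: 11293047634/59 + 322830*√293/59 ≈ 1.9150e+8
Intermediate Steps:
D(n, a) = 2*n/(a + √(a² + n²)) (D(n, a) = (2*n)/(a + √(a² + n²)) = 2*n/(a + √(a² + n²)))
(D(59, -62) + 5926)*(22349 + 9934) + 30680 = (2*59/(-62 + √((-62)² + 59²)) + 5926)*(22349 + 9934) + 30680 = (2*59/(-62 + √(3844 + 3481)) + 5926)*32283 + 30680 = (2*59/(-62 + √7325) + 5926)*32283 + 30680 = (2*59/(-62 + 5*√293) + 5926)*32283 + 30680 = (118/(-62 + 5*√293) + 5926)*32283 + 30680 = (5926 + 118/(-62 + 5*√293))*32283 + 30680 = (191309058 + 3809394/(-62 + 5*√293)) + 30680 = 191339738 + 3809394/(-62 + 5*√293)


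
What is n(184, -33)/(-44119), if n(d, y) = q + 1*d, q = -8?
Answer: -176/44119 ≈ -0.0039892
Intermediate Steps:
n(d, y) = -8 + d (n(d, y) = -8 + 1*d = -8 + d)
n(184, -33)/(-44119) = (-8 + 184)/(-44119) = 176*(-1/44119) = -176/44119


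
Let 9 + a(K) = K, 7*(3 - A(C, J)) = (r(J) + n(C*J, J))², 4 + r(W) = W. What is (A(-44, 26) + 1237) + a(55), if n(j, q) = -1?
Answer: 1223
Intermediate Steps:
r(W) = -4 + W
A(C, J) = 3 - (-5 + J)²/7 (A(C, J) = 3 - ((-4 + J) - 1)²/7 = 3 - (-5 + J)²/7)
a(K) = -9 + K
(A(-44, 26) + 1237) + a(55) = ((3 - (-5 + 26)²/7) + 1237) + (-9 + 55) = ((3 - ⅐*21²) + 1237) + 46 = ((3 - ⅐*441) + 1237) + 46 = ((3 - 63) + 1237) + 46 = (-60 + 1237) + 46 = 1177 + 46 = 1223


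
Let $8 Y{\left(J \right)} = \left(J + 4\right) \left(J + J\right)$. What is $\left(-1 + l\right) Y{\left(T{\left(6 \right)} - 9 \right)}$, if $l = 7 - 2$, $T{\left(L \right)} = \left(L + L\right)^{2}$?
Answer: $18765$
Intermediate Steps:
$T{\left(L \right)} = 4 L^{2}$ ($T{\left(L \right)} = \left(2 L\right)^{2} = 4 L^{2}$)
$l = 5$ ($l = 7 - 2 = 5$)
$Y{\left(J \right)} = \frac{J \left(4 + J\right)}{4}$ ($Y{\left(J \right)} = \frac{\left(J + 4\right) \left(J + J\right)}{8} = \frac{\left(4 + J\right) 2 J}{8} = \frac{2 J \left(4 + J\right)}{8} = \frac{J \left(4 + J\right)}{4}$)
$\left(-1 + l\right) Y{\left(T{\left(6 \right)} - 9 \right)} = \left(-1 + 5\right) \frac{\left(4 \cdot 6^{2} - 9\right) \left(4 + \left(4 \cdot 6^{2} - 9\right)\right)}{4} = 4 \frac{\left(4 \cdot 36 - 9\right) \left(4 + \left(4 \cdot 36 - 9\right)\right)}{4} = 4 \frac{\left(144 - 9\right) \left(4 + \left(144 - 9\right)\right)}{4} = 4 \cdot \frac{1}{4} \cdot 135 \left(4 + 135\right) = 4 \cdot \frac{1}{4} \cdot 135 \cdot 139 = 4 \cdot \frac{18765}{4} = 18765$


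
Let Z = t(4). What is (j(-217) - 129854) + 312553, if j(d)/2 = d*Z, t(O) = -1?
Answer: 183133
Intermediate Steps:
Z = -1
j(d) = -2*d (j(d) = 2*(d*(-1)) = 2*(-d) = -2*d)
(j(-217) - 129854) + 312553 = (-2*(-217) - 129854) + 312553 = (434 - 129854) + 312553 = -129420 + 312553 = 183133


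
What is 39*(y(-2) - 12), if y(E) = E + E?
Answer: -624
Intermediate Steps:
y(E) = 2*E
39*(y(-2) - 12) = 39*(2*(-2) - 12) = 39*(-4 - 12) = 39*(-16) = -624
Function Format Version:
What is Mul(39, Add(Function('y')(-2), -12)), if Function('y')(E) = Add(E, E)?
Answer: -624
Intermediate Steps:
Function('y')(E) = Mul(2, E)
Mul(39, Add(Function('y')(-2), -12)) = Mul(39, Add(Mul(2, -2), -12)) = Mul(39, Add(-4, -12)) = Mul(39, -16) = -624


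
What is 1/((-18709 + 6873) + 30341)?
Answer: 1/18505 ≈ 5.4039e-5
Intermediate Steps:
1/((-18709 + 6873) + 30341) = 1/(-11836 + 30341) = 1/18505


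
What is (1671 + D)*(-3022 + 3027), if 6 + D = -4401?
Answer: -13680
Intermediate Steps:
D = -4407 (D = -6 - 4401 = -4407)
(1671 + D)*(-3022 + 3027) = (1671 - 4407)*(-3022 + 3027) = -2736*5 = -13680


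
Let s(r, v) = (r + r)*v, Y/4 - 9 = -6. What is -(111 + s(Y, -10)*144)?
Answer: 34449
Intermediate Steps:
Y = 12 (Y = 36 + 4*(-6) = 36 - 24 = 12)
s(r, v) = 2*r*v (s(r, v) = (2*r)*v = 2*r*v)
-(111 + s(Y, -10)*144) = -(111 + (2*12*(-10))*144) = -(111 - 240*144) = -(111 - 34560) = -1*(-34449) = 34449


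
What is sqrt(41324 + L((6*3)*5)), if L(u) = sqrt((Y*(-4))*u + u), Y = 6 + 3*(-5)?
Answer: sqrt(41324 + 3*sqrt(370)) ≈ 203.42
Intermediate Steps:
Y = -9 (Y = 6 - 15 = -9)
L(u) = sqrt(37)*sqrt(u) (L(u) = sqrt((-9*(-4))*u + u) = sqrt(36*u + u) = sqrt(37*u) = sqrt(37)*sqrt(u))
sqrt(41324 + L((6*3)*5)) = sqrt(41324 + sqrt(37)*sqrt((6*3)*5)) = sqrt(41324 + sqrt(37)*sqrt(18*5)) = sqrt(41324 + sqrt(37)*sqrt(90)) = sqrt(41324 + sqrt(37)*(3*sqrt(10))) = sqrt(41324 + 3*sqrt(370))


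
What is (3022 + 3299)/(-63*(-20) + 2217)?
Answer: 2107/1159 ≈ 1.8179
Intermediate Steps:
(3022 + 3299)/(-63*(-20) + 2217) = 6321/(1260 + 2217) = 6321/3477 = 6321*(1/3477) = 2107/1159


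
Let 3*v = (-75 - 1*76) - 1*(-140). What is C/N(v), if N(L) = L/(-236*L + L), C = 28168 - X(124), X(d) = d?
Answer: -6590340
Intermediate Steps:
C = 28044 (C = 28168 - 1*124 = 28168 - 124 = 28044)
v = -11/3 (v = ((-75 - 1*76) - 1*(-140))/3 = ((-75 - 76) + 140)/3 = (-151 + 140)/3 = (⅓)*(-11) = -11/3 ≈ -3.6667)
N(L) = -1/235 (N(L) = L/((-235*L)) = L*(-1/(235*L)) = -1/235)
C/N(v) = 28044/(-1/235) = 28044*(-235) = -6590340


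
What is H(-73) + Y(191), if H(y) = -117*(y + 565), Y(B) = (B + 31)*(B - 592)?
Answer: -146586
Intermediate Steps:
Y(B) = (-592 + B)*(31 + B) (Y(B) = (31 + B)*(-592 + B) = (-592 + B)*(31 + B))
H(y) = -66105 - 117*y (H(y) = -117*(565 + y) = -66105 - 117*y)
H(-73) + Y(191) = (-66105 - 117*(-73)) + (-18352 + 191² - 561*191) = (-66105 + 8541) + (-18352 + 36481 - 107151) = -57564 - 89022 = -146586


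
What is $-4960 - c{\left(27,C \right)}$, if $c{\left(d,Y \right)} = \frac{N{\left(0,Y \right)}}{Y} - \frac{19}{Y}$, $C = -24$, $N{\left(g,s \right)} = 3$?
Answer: $- \frac{14882}{3} \approx -4960.7$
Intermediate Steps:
$c{\left(d,Y \right)} = - \frac{16}{Y}$ ($c{\left(d,Y \right)} = \frac{3}{Y} - \frac{19}{Y} = - \frac{16}{Y}$)
$-4960 - c{\left(27,C \right)} = -4960 - - \frac{16}{-24} = -4960 - \left(-16\right) \left(- \frac{1}{24}\right) = -4960 - \frac{2}{3} = - \frac{14882}{3}$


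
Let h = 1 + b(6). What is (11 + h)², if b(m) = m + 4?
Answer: 484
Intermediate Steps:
b(m) = 4 + m
h = 11 (h = 1 + (4 + 6) = 1 + 10 = 11)
(11 + h)² = (11 + 11)² = 22² = 484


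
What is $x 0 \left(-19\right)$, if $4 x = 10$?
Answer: $0$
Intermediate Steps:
$x = \frac{5}{2}$ ($x = \frac{1}{4} \cdot 10 = \frac{5}{2} \approx 2.5$)
$x 0 \left(-19\right) = \frac{5}{2} \cdot 0 \left(-19\right) = 0 \left(-19\right) = 0$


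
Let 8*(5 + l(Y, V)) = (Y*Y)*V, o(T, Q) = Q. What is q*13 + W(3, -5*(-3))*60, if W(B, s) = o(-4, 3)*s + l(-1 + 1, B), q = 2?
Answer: 2426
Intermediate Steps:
l(Y, V) = -5 + V*Y²/8 (l(Y, V) = -5 + ((Y*Y)*V)/8 = -5 + (Y²*V)/8 = -5 + (V*Y²)/8 = -5 + V*Y²/8)
W(B, s) = -5 + 3*s (W(B, s) = 3*s + (-5 + B*(-1 + 1)²/8) = 3*s + (-5 + (⅛)*B*0²) = 3*s + (-5 + (⅛)*B*0) = 3*s + (-5 + 0) = 3*s - 5 = -5 + 3*s)
q*13 + W(3, -5*(-3))*60 = 2*13 + (-5 + 3*(-5*(-3)))*60 = 26 + (-5 + 3*15)*60 = 26 + (-5 + 45)*60 = 26 + 40*60 = 26 + 2400 = 2426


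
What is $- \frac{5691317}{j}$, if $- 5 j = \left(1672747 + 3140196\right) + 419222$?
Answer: $\frac{5691317}{1046433} \approx 5.4388$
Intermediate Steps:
$j = -1046433$ ($j = - \frac{\left(1672747 + 3140196\right) + 419222}{5} = - \frac{4812943 + 419222}{5} = \left(- \frac{1}{5}\right) 5232165 = -1046433$)
$- \frac{5691317}{j} = - \frac{5691317}{-1046433} = \left(-5691317\right) \left(- \frac{1}{1046433}\right) = \frac{5691317}{1046433}$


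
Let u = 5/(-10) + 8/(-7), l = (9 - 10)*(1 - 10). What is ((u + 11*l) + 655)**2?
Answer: 110944089/196 ≈ 5.6604e+5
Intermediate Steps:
l = 9 (l = -1*(-9) = 9)
u = -23/14 (u = 5*(-1/10) + 8*(-1/7) = -1/2 - 8/7 = -23/14 ≈ -1.6429)
((u + 11*l) + 655)**2 = ((-23/14 + 11*9) + 655)**2 = ((-23/14 + 99) + 655)**2 = (1363/14 + 655)**2 = (10533/14)**2 = 110944089/196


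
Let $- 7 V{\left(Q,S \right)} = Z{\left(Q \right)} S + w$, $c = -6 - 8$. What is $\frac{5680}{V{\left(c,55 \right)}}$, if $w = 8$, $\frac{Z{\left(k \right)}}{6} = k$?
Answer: $\frac{9940}{1153} \approx 8.621$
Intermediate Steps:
$c = -14$ ($c = -6 - 8 = -14$)
$Z{\left(k \right)} = 6 k$
$V{\left(Q,S \right)} = - \frac{8}{7} - \frac{6 Q S}{7}$ ($V{\left(Q,S \right)} = - \frac{6 Q S + 8}{7} = - \frac{8 + 6 Q S}{7} = - \frac{8}{7} - \frac{6 Q S}{7}$)
$\frac{5680}{V{\left(c,55 \right)}} = \frac{5680}{- \frac{8}{7} - \left(-12\right) 55} = \frac{5680}{- \frac{8}{7} + 660} = \frac{5680}{\frac{4612}{7}} = 5680 \cdot \frac{7}{4612} = \frac{9940}{1153}$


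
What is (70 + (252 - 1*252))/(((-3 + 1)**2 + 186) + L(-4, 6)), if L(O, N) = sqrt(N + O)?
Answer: 6650/18049 - 35*sqrt(2)/18049 ≈ 0.36570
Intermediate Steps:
(70 + (252 - 1*252))/(((-3 + 1)**2 + 186) + L(-4, 6)) = (70 + (252 - 1*252))/(((-3 + 1)**2 + 186) + sqrt(6 - 4)) = (70 + (252 - 252))/(((-2)**2 + 186) + sqrt(2)) = (70 + 0)/((4 + 186) + sqrt(2)) = 70/(190 + sqrt(2))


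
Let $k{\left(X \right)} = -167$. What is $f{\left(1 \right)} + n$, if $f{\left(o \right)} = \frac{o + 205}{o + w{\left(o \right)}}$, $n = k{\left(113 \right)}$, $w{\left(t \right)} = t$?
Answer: $-64$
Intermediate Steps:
$n = -167$
$f{\left(o \right)} = \frac{205 + o}{2 o}$ ($f{\left(o \right)} = \frac{o + 205}{o + o} = \frac{205 + o}{2 o}$)
$f{\left(1 \right)} + n = \frac{205 + 1}{2 \cdot 1} - 167 = \frac{1}{2} \cdot 1 \cdot 206 - 167 = 103 - 167 = -64$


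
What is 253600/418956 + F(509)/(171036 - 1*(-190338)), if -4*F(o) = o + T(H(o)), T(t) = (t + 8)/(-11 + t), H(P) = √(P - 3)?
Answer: 1068561347603/1766331064680 - 19*√506/556515960 ≈ 0.60496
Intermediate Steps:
H(P) = √(-3 + P)
T(t) = (8 + t)/(-11 + t)
F(o) = -o/4 - (8 + √(-3 + o))/(4*(-11 + √(-3 + o))) (F(o) = -(o + (8 + √(-3 + o))/(-11 + √(-3 + o)))/4 = -o/4 - (8 + √(-3 + o))/(4*(-11 + √(-3 + o))))
253600/418956 + F(509)/(171036 - 1*(-190338)) = 253600/418956 + ((-8 - √(-3 + 509) - 1*509*(-11 + √(-3 + 509)))/(4*(-11 + √(-3 + 509))))/(171036 - 1*(-190338)) = 253600*(1/418956) + ((-8 - √506 - 1*509*(-11 + √506))/(4*(-11 + √506)))/(171036 + 190338) = 63400/104739 + ((-8 - √506 + (5599 - 509*√506))/(4*(-11 + √506)))/361374 = 63400/104739 + ((5591 - 510*√506)/(4*(-11 + √506)))*(1/361374) = 63400/104739 + (5591 - 510*√506)/(1445496*(-11 + √506))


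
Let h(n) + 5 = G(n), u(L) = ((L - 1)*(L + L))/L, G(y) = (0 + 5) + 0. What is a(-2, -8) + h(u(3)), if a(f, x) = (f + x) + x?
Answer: -18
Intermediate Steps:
a(f, x) = f + 2*x
G(y) = 5 (G(y) = 5 + 0 = 5)
u(L) = -2 + 2*L (u(L) = ((-1 + L)*(2*L))/L = (2*L*(-1 + L))/L = -2 + 2*L)
h(n) = 0 (h(n) = -5 + 5 = 0)
a(-2, -8) + h(u(3)) = (-2 + 2*(-8)) + 0 = (-2 - 16) + 0 = -18 + 0 = -18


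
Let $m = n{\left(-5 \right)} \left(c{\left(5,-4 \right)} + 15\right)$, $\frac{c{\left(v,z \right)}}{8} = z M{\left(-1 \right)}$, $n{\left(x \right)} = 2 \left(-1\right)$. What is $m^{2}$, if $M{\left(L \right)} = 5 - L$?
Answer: $125316$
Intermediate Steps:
$n{\left(x \right)} = -2$
$c{\left(v,z \right)} = 48 z$ ($c{\left(v,z \right)} = 8 z \left(5 - -1\right) = 8 z \left(5 + 1\right) = 8 z 6 = 8 \cdot 6 z = 48 z$)
$m = 354$ ($m = - 2 \left(48 \left(-4\right) + 15\right) = - 2 \left(-192 + 15\right) = \left(-2\right) \left(-177\right) = 354$)
$m^{2} = 354^{2} = 125316$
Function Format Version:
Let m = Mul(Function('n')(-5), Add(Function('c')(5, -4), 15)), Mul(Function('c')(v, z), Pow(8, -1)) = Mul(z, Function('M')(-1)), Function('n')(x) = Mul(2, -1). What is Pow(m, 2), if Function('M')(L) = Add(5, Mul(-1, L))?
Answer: 125316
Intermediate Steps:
Function('n')(x) = -2
Function('c')(v, z) = Mul(48, z) (Function('c')(v, z) = Mul(8, Mul(z, Add(5, Mul(-1, -1)))) = Mul(8, Mul(z, Add(5, 1))) = Mul(8, Mul(z, 6)) = Mul(8, Mul(6, z)) = Mul(48, z))
m = 354 (m = Mul(-2, Add(Mul(48, -4), 15)) = Mul(-2, Add(-192, 15)) = Mul(-2, -177) = 354)
Pow(m, 2) = Pow(354, 2) = 125316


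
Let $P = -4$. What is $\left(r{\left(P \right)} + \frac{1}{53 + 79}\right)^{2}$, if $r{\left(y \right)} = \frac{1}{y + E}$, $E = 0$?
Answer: $\frac{64}{1089} \approx 0.05877$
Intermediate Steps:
$r{\left(y \right)} = \frac{1}{y}$ ($r{\left(y \right)} = \frac{1}{y + 0} = \frac{1}{y}$)
$\left(r{\left(P \right)} + \frac{1}{53 + 79}\right)^{2} = \left(\frac{1}{-4} + \frac{1}{53 + 79}\right)^{2} = \left(- \frac{1}{4} + \frac{1}{132}\right)^{2} = \left(- \frac{8}{33}\right)^{2} = \frac{64}{1089}$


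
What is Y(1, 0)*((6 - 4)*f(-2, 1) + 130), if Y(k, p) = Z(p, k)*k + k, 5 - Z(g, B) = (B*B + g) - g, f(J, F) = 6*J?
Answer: 530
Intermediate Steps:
Z(g, B) = 5 - B**2 (Z(g, B) = 5 - ((B*B + g) - g) = 5 - ((B**2 + g) - g) = 5 - ((g + B**2) - g) = 5 - B**2)
Y(k, p) = k + k*(5 - k**2) (Y(k, p) = (5 - k**2)*k + k = k*(5 - k**2) + k = k + k*(5 - k**2))
Y(1, 0)*((6 - 4)*f(-2, 1) + 130) = (1*(6 - 1*1**2))*((6 - 4)*(6*(-2)) + 130) = (1*(6 - 1*1))*(2*(-12) + 130) = (1*(6 - 1))*(-24 + 130) = (1*5)*106 = 5*106 = 530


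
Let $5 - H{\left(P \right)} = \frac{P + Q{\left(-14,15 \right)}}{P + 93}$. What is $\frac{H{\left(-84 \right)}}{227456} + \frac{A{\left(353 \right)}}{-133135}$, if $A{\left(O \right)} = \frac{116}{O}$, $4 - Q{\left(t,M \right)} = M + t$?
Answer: $\frac{315784137}{5344835579840} \approx 5.9082 \cdot 10^{-5}$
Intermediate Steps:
$Q{\left(t,M \right)} = 4 - M - t$ ($Q{\left(t,M \right)} = 4 - \left(M + t\right) = 4 - M - t$)
$H{\left(P \right)} = 5 - \frac{3 + P}{93 + P}$ ($H{\left(P \right)} = 5 - \frac{P - -3}{P + 93} = 5 - \frac{P + \left(4 - 15 + 14\right)}{93 + P} = 5 - \frac{P + 3}{93 + P} = 5 - \frac{3 + P}{93 + P}$)
$\frac{H{\left(-84 \right)}}{227456} + \frac{A{\left(353 \right)}}{-133135} = \frac{2 \frac{1}{93 - 84} \left(231 + 2 \left(-84\right)\right)}{227456} + \frac{116 \cdot \frac{1}{353}}{-133135} = \frac{2 \left(231 - 168\right)}{9} \cdot \frac{1}{227456} + 116 \cdot \frac{1}{353} \left(- \frac{1}{133135}\right) = 2 \cdot \frac{1}{9} \cdot 63 \cdot \frac{1}{227456} + \frac{116}{353} \left(- \frac{1}{133135}\right) = 14 \cdot \frac{1}{227456} - \frac{116}{46996655} = \frac{7}{113728} - \frac{116}{46996655} = \frac{315784137}{5344835579840}$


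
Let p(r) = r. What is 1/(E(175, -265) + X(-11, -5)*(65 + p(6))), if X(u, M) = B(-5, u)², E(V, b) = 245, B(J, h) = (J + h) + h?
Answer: 1/52004 ≈ 1.9229e-5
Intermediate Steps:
B(J, h) = J + 2*h
X(u, M) = (-5 + 2*u)²
1/(E(175, -265) + X(-11, -5)*(65 + p(6))) = 1/(245 + (-5 + 2*(-11))²*(65 + 6)) = 1/(245 + (-5 - 22)²*71) = 1/(245 + (-27)²*71) = 1/(245 + 729*71) = 1/(245 + 51759) = 1/52004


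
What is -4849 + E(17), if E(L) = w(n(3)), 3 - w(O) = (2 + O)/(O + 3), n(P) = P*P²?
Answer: -145409/30 ≈ -4847.0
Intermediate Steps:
n(P) = P³
w(O) = 3 - (2 + O)/(3 + O) (w(O) = 3 - (2 + O)/(O + 3) = 3 - (2 + O)/(3 + O))
E(L) = 61/30 (E(L) = (7 + 2*3³)/(3 + 3³) = (7 + 2*27)/(3 + 27) = (7 + 54)/30 = (1/30)*61 = 61/30)
-4849 + E(17) = -4849 + 61/30 = -145409/30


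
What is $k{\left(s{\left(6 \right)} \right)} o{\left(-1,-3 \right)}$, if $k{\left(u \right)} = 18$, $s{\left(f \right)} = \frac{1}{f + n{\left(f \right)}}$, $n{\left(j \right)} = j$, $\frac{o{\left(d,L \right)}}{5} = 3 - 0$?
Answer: $270$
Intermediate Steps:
$o{\left(d,L \right)} = 15$ ($o{\left(d,L \right)} = 5 \left(3 - 0\right) = 5 \left(3 + 0\right) = 5 \cdot 3 = 15$)
$s{\left(f \right)} = \frac{1}{2 f}$ ($s{\left(f \right)} = \frac{1}{f + f} = \frac{1}{2 f}$)
$k{\left(s{\left(6 \right)} \right)} o{\left(-1,-3 \right)} = 18 \cdot 15 = 270$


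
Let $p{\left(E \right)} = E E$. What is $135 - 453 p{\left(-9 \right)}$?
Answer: $-36558$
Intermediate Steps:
$p{\left(E \right)} = E^{2}$
$135 - 453 p{\left(-9 \right)} = 135 - 453 \left(-9\right)^{2} = 135 - 36693 = -36558$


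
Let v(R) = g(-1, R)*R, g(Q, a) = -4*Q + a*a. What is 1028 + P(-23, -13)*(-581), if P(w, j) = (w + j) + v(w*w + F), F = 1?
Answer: -86498746776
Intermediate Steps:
g(Q, a) = a² - 4*Q (g(Q, a) = -4*Q + a² = a² - 4*Q)
v(R) = R*(4 + R²) (v(R) = (R² - 4*(-1))*R = (R² + 4)*R = (4 + R²)*R = R*(4 + R²))
P(w, j) = j + w + (1 + w²)*(4 + (1 + w²)²) (P(w, j) = (w + j) + (w*w + 1)*(4 + (w*w + 1)²) = (j + w) + (w² + 1)*(4 + (w² + 1)²) = (j + w) + (1 + w²)*(4 + (1 + w²)²) = j + w + (1 + w²)*(4 + (1 + w²)²))
1028 + P(-23, -13)*(-581) = 1028 + (-13 - 23 + (1 + (-23)²)*(4 + (1 + (-23)²)²))*(-581) = 1028 + (-13 - 23 + (1 + 529)*(4 + (1 + 529)²))*(-581) = 1028 + (-13 - 23 + 530*(4 + 530²))*(-581) = 1028 + (-13 - 23 + 530*(4 + 280900))*(-581) = 1028 + (-13 - 23 + 530*280904)*(-581) = 1028 + (-13 - 23 + 148879120)*(-581) = 1028 + 148879084*(-581) = 1028 - 86498747804 = -86498746776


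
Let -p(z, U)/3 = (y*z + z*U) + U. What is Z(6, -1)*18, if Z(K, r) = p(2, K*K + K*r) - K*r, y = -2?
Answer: -4536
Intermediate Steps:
p(z, U) = -3*U + 6*z - 3*U*z (p(z, U) = -3*((-2*z + z*U) + U) = -3*((-2*z + U*z) + U) = -3*(U - 2*z + U*z) = -3*U + 6*z - 3*U*z)
Z(K, r) = 12 - 9*K**2 - 10*K*r (Z(K, r) = (-3*(K*K + K*r) + 6*2 - 3*(K*K + K*r)*2) - K*r = (-3*(K**2 + K*r) + 12 - 3*(K**2 + K*r)*2) - K*r = ((-3*K**2 - 3*K*r) + 12 + (-6*K**2 - 6*K*r)) - K*r = (12 - 9*K**2 - 9*K*r) - K*r = 12 - 9*K**2 - 10*K*r)
Z(6, -1)*18 = (12 - 1*6*(-1) - 9*6*(6 - 1))*18 = (12 + 6 - 9*6*5)*18 = (12 + 6 - 270)*18 = -252*18 = -4536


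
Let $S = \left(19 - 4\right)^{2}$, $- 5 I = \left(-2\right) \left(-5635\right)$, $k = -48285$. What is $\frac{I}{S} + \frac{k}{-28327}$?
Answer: $- \frac{52984933}{6373575} \approx -8.3132$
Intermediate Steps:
$I = -2254$ ($I = - \frac{\left(-2\right) \left(-5635\right)}{5} = \left(- \frac{1}{5}\right) 11270 = -2254$)
$S = 225$ ($S = 15^{2} = 225$)
$\frac{I}{S} + \frac{k}{-28327} = - \frac{2254}{225} - \frac{48285}{-28327} = \left(-2254\right) \frac{1}{225} - - \frac{48285}{28327} = - \frac{2254}{225} + \frac{48285}{28327} = - \frac{52984933}{6373575}$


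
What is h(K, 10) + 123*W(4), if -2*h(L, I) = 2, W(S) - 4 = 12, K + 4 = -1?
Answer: 1967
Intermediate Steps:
K = -5 (K = -4 - 1 = -5)
W(S) = 16 (W(S) = 4 + 12 = 16)
h(L, I) = -1 (h(L, I) = -1/2*2 = -1)
h(K, 10) + 123*W(4) = -1 + 123*16 = -1 + 1968 = 1967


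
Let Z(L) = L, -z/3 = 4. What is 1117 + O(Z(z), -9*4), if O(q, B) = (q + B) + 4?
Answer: 1073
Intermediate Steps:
z = -12 (z = -3*4 = -12)
O(q, B) = 4 + B + q (O(q, B) = (B + q) + 4 = 4 + B + q)
1117 + O(Z(z), -9*4) = 1117 + (4 - 9*4 - 12) = 1117 + (4 - 36 - 12) = 1117 - 44 = 1073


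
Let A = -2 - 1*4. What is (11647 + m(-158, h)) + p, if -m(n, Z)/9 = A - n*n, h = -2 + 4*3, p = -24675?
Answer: 211702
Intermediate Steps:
h = 10 (h = -2 + 12 = 10)
A = -6 (A = -2 - 4 = -6)
m(n, Z) = 54 + 9*n**2 (m(n, Z) = -9*(-6 - n*n) = -9*(-6 - n**2) = 54 + 9*n**2)
(11647 + m(-158, h)) + p = (11647 + (54 + 9*(-158)**2)) - 24675 = (11647 + (54 + 9*24964)) - 24675 = (11647 + (54 + 224676)) - 24675 = (11647 + 224730) - 24675 = 236377 - 24675 = 211702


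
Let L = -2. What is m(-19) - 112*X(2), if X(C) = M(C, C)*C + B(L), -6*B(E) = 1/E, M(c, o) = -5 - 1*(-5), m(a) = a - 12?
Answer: -121/3 ≈ -40.333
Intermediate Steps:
m(a) = -12 + a
M(c, o) = 0 (M(c, o) = -5 + 5 = 0)
B(E) = -1/(6*E)
X(C) = 1/12 (X(C) = 0*C - ⅙/(-2) = 0 - ⅙*(-½) = 0 + 1/12 = 1/12)
m(-19) - 112*X(2) = (-12 - 19) - 112/12 = -31 - 1*28/3 = -31 - 28/3 = -121/3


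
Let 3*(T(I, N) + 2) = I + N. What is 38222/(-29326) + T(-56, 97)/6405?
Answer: -10477276/8049987 ≈ -1.3015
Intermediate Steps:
T(I, N) = -2 + I/3 + N/3 (T(I, N) = -2 + (I + N)/3 = -2 + (I/3 + N/3) = -2 + I/3 + N/3)
38222/(-29326) + T(-56, 97)/6405 = 38222/(-29326) + (-2 + (1/3)*(-56) + (1/3)*97)/6405 = 38222*(-1/29326) + (-2 - 56/3 + 97/3)*(1/6405) = -19111/14663 + (35/3)*(1/6405) = -19111/14663 + 1/549 = -10477276/8049987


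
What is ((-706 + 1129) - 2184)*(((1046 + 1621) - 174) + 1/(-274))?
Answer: -1202905641/274 ≈ -4.3902e+6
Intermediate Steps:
((-706 + 1129) - 2184)*(((1046 + 1621) - 174) + 1/(-274)) = (423 - 2184)*((2667 - 174) - 1/274) = -1761*(2493 - 1/274) = -1761*683081/274 = -1202905641/274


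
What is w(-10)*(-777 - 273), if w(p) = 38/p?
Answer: 3990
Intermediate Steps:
w(-10)*(-777 - 273) = (38/(-10))*(-777 - 273) = (38*(-⅒))*(-1050) = -19/5*(-1050) = 3990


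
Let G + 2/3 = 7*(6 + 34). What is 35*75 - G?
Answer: 7037/3 ≈ 2345.7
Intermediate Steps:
G = 838/3 (G = -⅔ + 7*(6 + 34) = -⅔ + 7*40 = -⅔ + 280 = 838/3 ≈ 279.33)
35*75 - G = 35*75 - 1*838/3 = 2625 - 838/3 = 7037/3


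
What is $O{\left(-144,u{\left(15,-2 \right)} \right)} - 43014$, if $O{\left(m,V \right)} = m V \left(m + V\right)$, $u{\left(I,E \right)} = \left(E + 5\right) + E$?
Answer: $-22422$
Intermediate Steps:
$u{\left(I,E \right)} = 5 + 2 E$ ($u{\left(I,E \right)} = \left(5 + E\right) + E = 5 + 2 E$)
$O{\left(m,V \right)} = V m \left(V + m\right)$
$O{\left(-144,u{\left(15,-2 \right)} \right)} - 43014 = \left(5 + 2 \left(-2\right)\right) \left(-144\right) \left(\left(5 + 2 \left(-2\right)\right) - 144\right) - 43014 = \left(5 - 4\right) \left(-144\right) \left(\left(5 - 4\right) - 144\right) - 43014 = 1 \left(-144\right) \left(1 - 144\right) - 43014 = 1 \left(-144\right) \left(-143\right) - 43014 = 20592 - 43014 = -22422$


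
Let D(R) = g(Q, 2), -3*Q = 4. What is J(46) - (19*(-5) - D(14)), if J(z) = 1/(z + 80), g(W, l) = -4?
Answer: 11467/126 ≈ 91.008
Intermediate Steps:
Q = -4/3 (Q = -⅓*4 = -4/3 ≈ -1.3333)
D(R) = -4
J(z) = 1/(80 + z)
J(46) - (19*(-5) - D(14)) = 1/(80 + 46) - (19*(-5) - 1*(-4)) = 1/126 - (-95 + 4) = 1/126 - (-91) = 1/126 - 1*(-91) = 1/126 + 91 = 11467/126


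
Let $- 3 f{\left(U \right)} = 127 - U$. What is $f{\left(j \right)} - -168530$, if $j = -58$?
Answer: $\frac{505405}{3} \approx 1.6847 \cdot 10^{5}$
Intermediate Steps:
$f{\left(U \right)} = - \frac{127}{3} + \frac{U}{3}$ ($f{\left(U \right)} = - \frac{127 - U}{3} = - \frac{127}{3} + \frac{U}{3}$)
$f{\left(j \right)} - -168530 = \left(- \frac{127}{3} + \frac{1}{3} \left(-58\right)\right) - -168530 = \left(- \frac{127}{3} - \frac{58}{3}\right) + 168530 = - \frac{185}{3} + 168530 = \frac{505405}{3}$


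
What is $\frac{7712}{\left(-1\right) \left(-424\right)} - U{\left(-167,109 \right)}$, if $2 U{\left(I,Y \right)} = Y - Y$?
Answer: $\frac{964}{53} \approx 18.189$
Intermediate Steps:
$U{\left(I,Y \right)} = 0$ ($U{\left(I,Y \right)} = \frac{Y - Y}{2} = \frac{1}{2} \cdot 0 = 0$)
$\frac{7712}{\left(-1\right) \left(-424\right)} - U{\left(-167,109 \right)} = \frac{7712}{\left(-1\right) \left(-424\right)} - 0 = \frac{7712}{424} + 0 = 7712 \cdot \frac{1}{424} + 0 = \frac{964}{53} + 0 = \frac{964}{53}$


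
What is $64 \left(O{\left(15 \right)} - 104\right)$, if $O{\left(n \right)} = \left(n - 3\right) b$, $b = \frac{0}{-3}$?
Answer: $-6656$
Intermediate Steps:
$b = 0$ ($b = 0 \left(- \frac{1}{3}\right) = 0$)
$O{\left(n \right)} = 0$ ($O{\left(n \right)} = \left(n - 3\right) 0 = \left(-3 + n\right) 0 = 0$)
$64 \left(O{\left(15 \right)} - 104\right) = 64 \left(0 - 104\right) = 64 \left(-104\right) = -6656$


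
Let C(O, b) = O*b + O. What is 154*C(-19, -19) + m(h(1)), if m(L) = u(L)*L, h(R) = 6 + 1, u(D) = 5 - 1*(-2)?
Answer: 52717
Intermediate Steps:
u(D) = 7 (u(D) = 5 + 2 = 7)
h(R) = 7
m(L) = 7*L
C(O, b) = O + O*b
154*C(-19, -19) + m(h(1)) = 154*(-19*(1 - 19)) + 7*7 = 154*(-19*(-18)) + 49 = 154*342 + 49 = 52668 + 49 = 52717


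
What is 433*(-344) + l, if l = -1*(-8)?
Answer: -148944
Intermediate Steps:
l = 8
433*(-344) + l = 433*(-344) + 8 = -148952 + 8 = -148944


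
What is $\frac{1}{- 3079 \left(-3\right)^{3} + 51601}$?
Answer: $\frac{1}{134734} \approx 7.422 \cdot 10^{-6}$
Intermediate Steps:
$\frac{1}{- 3079 \left(-3\right)^{3} + 51601} = \frac{1}{\left(-3079\right) \left(-27\right) + 51601} = \frac{1}{83133 + 51601} = \frac{1}{134734}$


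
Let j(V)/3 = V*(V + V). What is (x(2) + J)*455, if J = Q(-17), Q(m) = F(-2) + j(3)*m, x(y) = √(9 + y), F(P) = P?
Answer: -418600 + 455*√11 ≈ -4.1709e+5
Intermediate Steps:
j(V) = 6*V² (j(V) = 3*(V*(V + V)) = 3*(V*(2*V)) = 3*(2*V²) = 6*V²)
Q(m) = -2 + 54*m (Q(m) = -2 + (6*3²)*m = -2 + (6*9)*m = -2 + 54*m)
J = -920 (J = -2 + 54*(-17) = -2 - 918 = -920)
(x(2) + J)*455 = (√(9 + 2) - 920)*455 = (√11 - 920)*455 = (-920 + √11)*455 = -418600 + 455*√11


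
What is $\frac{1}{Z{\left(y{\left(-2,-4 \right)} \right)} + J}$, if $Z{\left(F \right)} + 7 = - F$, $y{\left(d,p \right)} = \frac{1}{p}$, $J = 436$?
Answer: $\frac{4}{1717} \approx 0.0023296$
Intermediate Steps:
$Z{\left(F \right)} = -7 - F$
$\frac{1}{Z{\left(y{\left(-2,-4 \right)} \right)} + J} = \frac{1}{\left(-7 - \frac{1}{-4}\right) + 436} = \frac{1}{\left(-7 - - \frac{1}{4}\right) + 436} = \frac{1}{\left(-7 + \frac{1}{4}\right) + 436} = \frac{1}{- \frac{27}{4} + 436} = \frac{1}{\frac{1717}{4}} = \frac{4}{1717}$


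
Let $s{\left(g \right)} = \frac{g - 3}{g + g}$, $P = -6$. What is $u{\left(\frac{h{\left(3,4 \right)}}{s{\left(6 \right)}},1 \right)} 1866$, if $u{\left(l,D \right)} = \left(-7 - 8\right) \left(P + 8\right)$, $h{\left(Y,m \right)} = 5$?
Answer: $-55980$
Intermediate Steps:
$s{\left(g \right)} = \frac{-3 + g}{2 g}$
$u{\left(l,D \right)} = -30$ ($u{\left(l,D \right)} = \left(-7 - 8\right) \left(-6 + 8\right) = \left(-15\right) 2 = -30$)
$u{\left(\frac{h{\left(3,4 \right)}}{s{\left(6 \right)}},1 \right)} 1866 = \left(-30\right) 1866 = -55980$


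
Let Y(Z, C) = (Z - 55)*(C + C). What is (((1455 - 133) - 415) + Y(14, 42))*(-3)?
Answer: 7611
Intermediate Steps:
Y(Z, C) = 2*C*(-55 + Z) (Y(Z, C) = (-55 + Z)*(2*C) = 2*C*(-55 + Z))
(((1455 - 133) - 415) + Y(14, 42))*(-3) = (((1455 - 133) - 415) + 2*42*(-55 + 14))*(-3) = ((1322 - 415) + 2*42*(-41))*(-3) = (907 - 3444)*(-3) = -2537*(-3) = 7611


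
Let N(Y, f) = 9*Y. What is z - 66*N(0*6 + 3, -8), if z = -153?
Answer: -1935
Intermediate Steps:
z - 66*N(0*6 + 3, -8) = -153 - 594*(0*6 + 3) = -153 - 594*(0 + 3) = -153 - 594*3 = -153 - 66*27 = -153 - 1782 = -1935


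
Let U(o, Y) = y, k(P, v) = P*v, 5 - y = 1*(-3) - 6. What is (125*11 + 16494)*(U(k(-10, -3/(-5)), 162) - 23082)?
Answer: -412202092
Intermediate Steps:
y = 14 (y = 5 - (1*(-3) - 6) = 5 - (-3 - 6) = 5 - 1*(-9) = 5 + 9 = 14)
U(o, Y) = 14
(125*11 + 16494)*(U(k(-10, -3/(-5)), 162) - 23082) = (125*11 + 16494)*(14 - 23082) = (1375 + 16494)*(-23068) = 17869*(-23068) = -412202092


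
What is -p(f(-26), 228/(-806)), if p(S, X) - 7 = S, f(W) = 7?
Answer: -14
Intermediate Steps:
p(S, X) = 7 + S
-p(f(-26), 228/(-806)) = -(7 + 7) = -1*14 = -14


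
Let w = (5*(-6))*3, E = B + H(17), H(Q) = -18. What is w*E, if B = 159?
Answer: -12690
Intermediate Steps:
E = 141 (E = 159 - 18 = 141)
w = -90 (w = -30*3 = -90)
w*E = -90*141 = -12690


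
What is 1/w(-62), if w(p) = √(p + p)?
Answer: -I*√31/62 ≈ -0.089803*I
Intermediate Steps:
w(p) = √2*√p (w(p) = √(2*p) = √2*√p)
1/w(-62) = 1/(√2*√(-62)) = 1/(√2*(I*√62)) = 1/(2*I*√31) = -I*√31/62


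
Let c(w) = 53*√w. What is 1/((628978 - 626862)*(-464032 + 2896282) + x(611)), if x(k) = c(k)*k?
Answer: 109503000/563572615790437043 - 689*√611/563572615790437043 ≈ 1.9427e-10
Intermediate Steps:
x(k) = 53*k^(3/2) (x(k) = (53*√k)*k = 53*k^(3/2))
1/((628978 - 626862)*(-464032 + 2896282) + x(611)) = 1/((628978 - 626862)*(-464032 + 2896282) + 53*611^(3/2)) = 1/(2116*2432250 + 53*(611*√611)) = 1/(5146641000 + 32383*√611)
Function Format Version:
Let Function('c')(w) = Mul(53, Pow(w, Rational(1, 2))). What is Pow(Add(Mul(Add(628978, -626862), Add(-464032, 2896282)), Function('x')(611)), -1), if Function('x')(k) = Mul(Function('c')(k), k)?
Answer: Add(Rational(109503000, 563572615790437043), Mul(Rational(-689, 563572615790437043), Pow(611, Rational(1, 2)))) ≈ 1.9427e-10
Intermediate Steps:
Function('x')(k) = Mul(53, Pow(k, Rational(3, 2))) (Function('x')(k) = Mul(Mul(53, Pow(k, Rational(1, 2))), k) = Mul(53, Pow(k, Rational(3, 2))))
Pow(Add(Mul(Add(628978, -626862), Add(-464032, 2896282)), Function('x')(611)), -1) = Pow(Add(Mul(Add(628978, -626862), Add(-464032, 2896282)), Mul(53, Pow(611, Rational(3, 2)))), -1) = Pow(Add(Mul(2116, 2432250), Mul(53, Mul(611, Pow(611, Rational(1, 2))))), -1) = Pow(Add(5146641000, Mul(32383, Pow(611, Rational(1, 2)))), -1)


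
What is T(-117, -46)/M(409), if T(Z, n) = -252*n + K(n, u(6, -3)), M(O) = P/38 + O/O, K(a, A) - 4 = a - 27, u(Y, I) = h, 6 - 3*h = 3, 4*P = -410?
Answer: -291916/43 ≈ -6788.7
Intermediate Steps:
P = -205/2 (P = (¼)*(-410) = -205/2 ≈ -102.50)
h = 1 (h = 2 - ⅓*3 = 2 - 1 = 1)
u(Y, I) = 1
K(a, A) = -23 + a (K(a, A) = 4 + (a - 27) = 4 + (-27 + a) = -23 + a)
M(O) = -129/76 (M(O) = -205/2/38 + O/O = -205/2*1/38 + 1 = -205/76 + 1 = -129/76)
T(Z, n) = -23 - 251*n (T(Z, n) = -252*n + (-23 + n) = -23 - 251*n)
T(-117, -46)/M(409) = (-23 - 251*(-46))/(-129/76) = (-23 + 11546)*(-76/129) = 11523*(-76/129) = -291916/43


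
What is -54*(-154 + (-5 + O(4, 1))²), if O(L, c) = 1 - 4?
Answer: 4860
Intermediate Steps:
O(L, c) = -3
-54*(-154 + (-5 + O(4, 1))²) = -54*(-154 + (-5 - 3)²) = -54*(-154 + (-8)²) = -54*(-154 + 64) = -54*(-90) = 4860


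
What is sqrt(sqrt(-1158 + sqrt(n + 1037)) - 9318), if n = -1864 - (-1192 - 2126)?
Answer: sqrt(-9318 + sqrt(-1158 + sqrt(2491))) ≈ 0.1724 + 96.53*I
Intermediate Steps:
n = 1454 (n = -1864 - 1*(-3318) = -1864 + 3318 = 1454)
sqrt(sqrt(-1158 + sqrt(n + 1037)) - 9318) = sqrt(sqrt(-1158 + sqrt(1454 + 1037)) - 9318) = sqrt(sqrt(-1158 + sqrt(2491)) - 9318) = sqrt(-9318 + sqrt(-1158 + sqrt(2491)))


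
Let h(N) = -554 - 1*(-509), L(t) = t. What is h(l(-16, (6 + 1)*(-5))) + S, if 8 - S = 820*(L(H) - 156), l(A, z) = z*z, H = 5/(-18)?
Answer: 1152997/9 ≈ 1.2811e+5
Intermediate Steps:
H = -5/18 (H = 5*(-1/18) = -5/18 ≈ -0.27778)
l(A, z) = z²
h(N) = -45 (h(N) = -554 + 509 = -45)
S = 1153402/9 (S = 8 - 820*(-5/18 - 156) = 8 - 820*(-2813)/18 = 8 - 1*(-1153330/9) = 8 + 1153330/9 = 1153402/9 ≈ 1.2816e+5)
h(l(-16, (6 + 1)*(-5))) + S = -45 + 1153402/9 = 1152997/9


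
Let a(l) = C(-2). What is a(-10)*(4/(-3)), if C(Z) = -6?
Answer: 8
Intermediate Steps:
a(l) = -6
a(-10)*(4/(-3)) = -24/(-3) = -24*(-1)/3 = -6*(-4/3) = 8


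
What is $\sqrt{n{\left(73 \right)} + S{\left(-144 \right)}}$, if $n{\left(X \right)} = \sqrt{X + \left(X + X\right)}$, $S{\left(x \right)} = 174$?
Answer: $\sqrt{174 + \sqrt{219}} \approx 13.74$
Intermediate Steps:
$n{\left(X \right)} = \sqrt{3} \sqrt{X}$ ($n{\left(X \right)} = \sqrt{X + 2 X} = \sqrt{3 X} = \sqrt{3} \sqrt{X}$)
$\sqrt{n{\left(73 \right)} + S{\left(-144 \right)}} = \sqrt{\sqrt{3} \sqrt{73} + 174} = \sqrt{\sqrt{219} + 174} = \sqrt{174 + \sqrt{219}}$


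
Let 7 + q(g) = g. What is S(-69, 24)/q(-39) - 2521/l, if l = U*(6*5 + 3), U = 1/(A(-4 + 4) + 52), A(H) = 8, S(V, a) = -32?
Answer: -1159484/253 ≈ -4582.9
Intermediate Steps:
q(g) = -7 + g
U = 1/60 (U = 1/(8 + 52) = 1/60 ≈ 0.016667)
l = 11/20 (l = (6*5 + 3)/60 = (30 + 3)/60 = (1/60)*33 = 11/20 ≈ 0.55000)
S(-69, 24)/q(-39) - 2521/l = -32/(-7 - 39) - 2521/11/20 = -32/(-46) - 2521*20/11 = -32*(-1/46) - 50420/11 = 16/23 - 50420/11 = -1159484/253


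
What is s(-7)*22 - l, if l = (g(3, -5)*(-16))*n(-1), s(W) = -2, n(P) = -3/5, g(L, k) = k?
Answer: 4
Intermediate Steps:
n(P) = -⅗ (n(P) = -3*⅕ = -⅗)
l = -48 (l = -5*(-16)*(-⅗) = 80*(-⅗) = -48)
s(-7)*22 - l = -2*22 - 1*(-48) = -44 + 48 = 4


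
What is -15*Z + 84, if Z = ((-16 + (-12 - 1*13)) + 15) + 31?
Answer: 9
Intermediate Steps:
Z = 5 (Z = ((-16 + (-12 - 13)) + 15) + 31 = ((-16 - 25) + 15) + 31 = (-41 + 15) + 31 = -26 + 31 = 5)
-15*Z + 84 = -15*5 + 84 = -75 + 84 = 9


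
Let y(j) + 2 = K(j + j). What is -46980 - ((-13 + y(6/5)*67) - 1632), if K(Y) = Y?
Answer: -226809/5 ≈ -45362.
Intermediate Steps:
y(j) = -2 + 2*j (y(j) = -2 + (j + j) = -2 + 2*j)
-46980 - ((-13 + y(6/5)*67) - 1632) = -46980 - ((-13 + (-2 + 2*(6/5))*67) - 1632) = -46980 - ((-13 + (-2 + 12/5)*67) - 1632) = -46980 - ((-13 + (⅖)*67) - 1632) = -46980 - ((-13 + 134/5) - 1632) = -46980 - (69/5 - 1632) = -46980 - 1*(-8091/5) = -46980 + 8091/5 = -226809/5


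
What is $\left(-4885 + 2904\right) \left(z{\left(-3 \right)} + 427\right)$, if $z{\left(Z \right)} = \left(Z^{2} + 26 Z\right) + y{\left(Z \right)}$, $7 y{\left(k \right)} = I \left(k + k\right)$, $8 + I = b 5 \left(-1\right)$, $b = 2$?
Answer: $-739762$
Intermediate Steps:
$I = -18$ ($I = -8 + 2 \cdot 5 \left(-1\right) = -8 + 10 \left(-1\right) = -8 - 10 = -18$)
$y{\left(k \right)} = - \frac{36 k}{7}$ ($y{\left(k \right)} = \frac{\left(-18\right) \left(k + k\right)}{7} = \frac{\left(-18\right) 2 k}{7} = \frac{\left(-36\right) k}{7} = - \frac{36 k}{7}$)
$z{\left(Z \right)} = Z^{2} + \frac{146 Z}{7}$ ($z{\left(Z \right)} = \left(Z^{2} + 26 Z\right) - \frac{36 Z}{7} = Z^{2} + \frac{146 Z}{7}$)
$\left(-4885 + 2904\right) \left(z{\left(-3 \right)} + 427\right) = \left(-4885 + 2904\right) \left(\frac{1}{7} \left(-3\right) \left(146 + 7 \left(-3\right)\right) + 427\right) = - 1981 \left(\frac{1}{7} \left(-3\right) \left(146 - 21\right) + 427\right) = - 1981 \left(\frac{1}{7} \left(-3\right) 125 + 427\right) = - 1981 \left(- \frac{375}{7} + 427\right) = \left(-1981\right) \frac{2614}{7} = -739762$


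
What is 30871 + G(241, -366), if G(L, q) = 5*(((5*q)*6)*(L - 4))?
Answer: -12980429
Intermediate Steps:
G(L, q) = 150*q*(-4 + L) (G(L, q) = 5*((30*q)*(-4 + L)) = 5*(30*q*(-4 + L)) = 150*q*(-4 + L))
30871 + G(241, -366) = 30871 + 150*(-366)*(-4 + 241) = 30871 + 150*(-366)*237 = 30871 - 13011300 = -12980429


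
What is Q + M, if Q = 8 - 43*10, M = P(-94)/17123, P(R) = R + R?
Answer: -7226094/17123 ≈ -422.01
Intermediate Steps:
P(R) = 2*R
M = -188/17123 (M = (2*(-94))/17123 = -188*1/17123 = -188/17123 ≈ -0.010979)
Q = -422 (Q = 8 - 430 = -422)
Q + M = -422 - 188/17123 = -7226094/17123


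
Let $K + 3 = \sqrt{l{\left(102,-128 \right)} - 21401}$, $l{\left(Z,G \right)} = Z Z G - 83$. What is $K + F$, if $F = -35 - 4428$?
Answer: $-4466 + 2 i \sqrt{338299} \approx -4466.0 + 1163.3 i$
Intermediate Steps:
$F = -4463$ ($F = -35 - 4428 = -4463$)
$l{\left(Z,G \right)} = -83 + G Z^{2}$ ($l{\left(Z,G \right)} = Z^{2} G - 83 = G Z^{2} - 83 = -83 + G Z^{2}$)
$K = -3 + 2 i \sqrt{338299}$ ($K = -3 + \sqrt{\left(-83 - 128 \cdot 102^{2}\right) - 21401} = -3 + \sqrt{\left(-83 - 1331712\right) - 21401} = -3 + \sqrt{-1331795 - 21401} = -3 + \sqrt{-1353196} = -3 + 2 i \sqrt{338299} \approx -3.0 + 1163.3 i$)
$K + F = \left(-3 + 2 i \sqrt{338299}\right) - 4463 = -4466 + 2 i \sqrt{338299}$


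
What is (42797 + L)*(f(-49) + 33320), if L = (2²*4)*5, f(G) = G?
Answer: 1426560667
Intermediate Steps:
L = 80 (L = (4*4)*5 = 16*5 = 80)
(42797 + L)*(f(-49) + 33320) = (42797 + 80)*(-49 + 33320) = 42877*33271 = 1426560667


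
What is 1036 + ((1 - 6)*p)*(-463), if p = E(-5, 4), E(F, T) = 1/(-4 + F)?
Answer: 7009/9 ≈ 778.78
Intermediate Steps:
p = -⅑ (p = 1/(-4 - 5) = 1/(-9) = -⅑ ≈ -0.11111)
1036 + ((1 - 6)*p)*(-463) = 1036 + ((1 - 6)*(-⅑))*(-463) = 1036 - 5*(-⅑)*(-463) = 1036 + (5/9)*(-463) = 1036 - 2315/9 = 7009/9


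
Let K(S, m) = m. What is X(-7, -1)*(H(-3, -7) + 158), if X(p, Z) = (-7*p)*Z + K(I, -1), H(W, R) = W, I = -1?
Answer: -7750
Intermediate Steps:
X(p, Z) = -1 - 7*Z*p (X(p, Z) = (-7*p)*Z - 1 = -7*Z*p - 1 = -1 - 7*Z*p)
X(-7, -1)*(H(-3, -7) + 158) = (-1 - 7*(-1)*(-7))*(-3 + 158) = (-1 - 49)*155 = -50*155 = -7750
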